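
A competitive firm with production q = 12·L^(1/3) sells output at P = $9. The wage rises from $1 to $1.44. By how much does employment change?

ΔL = -91

From P·MP_L = w with MP_L = 4·L^(-2/3), the labor demand is L(w) = (36/w)^(3/2).
At w = 1: L = 216. At w = 1.44: L = 125.
ΔL = 125 − 216 = -91.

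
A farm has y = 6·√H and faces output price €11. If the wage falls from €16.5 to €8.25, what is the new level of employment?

From P·MP_H = w with MP_H = 3·H^(-1/2), the labor demand is H(w) = (33/w)^(2).
At w = 16.5: H = 4. At w = 8.25: H = 16.

H* = 16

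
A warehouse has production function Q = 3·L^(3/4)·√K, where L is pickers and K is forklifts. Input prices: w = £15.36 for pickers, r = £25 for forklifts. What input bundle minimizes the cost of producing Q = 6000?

L* = 625, K* = 256

Cost minimization requires the marginal rate of technical substitution to equal the input-price ratio: MP_L/MP_K = w/r.
Here MP_L/MP_K = (3/4)·(K/L)/(1/2) = 1.5·(K/L). Setting this equal to 15.36/25 = 0.6144 gives K = 0.4096L.
Substituting into Q = 6000: 3·L^(3/4)·(0.4096L)^(1/2) = 6000.
Solving, L = 625 and K = 256.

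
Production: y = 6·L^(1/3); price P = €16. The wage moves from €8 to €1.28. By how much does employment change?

From P·MP_L = w with MP_L = 2·L^(-2/3), the labor demand is L(w) = (32/w)^(3/2).
At w = 8: L = 8. At w = 1.28: L = 125.
ΔL = 125 − 8 = 117.

ΔL = 117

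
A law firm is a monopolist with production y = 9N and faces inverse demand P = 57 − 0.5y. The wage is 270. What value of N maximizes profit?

N* = 3

Marginal revenue from the inverse demand is MR = 57 − y.
The marginal product is MP_N = 9.
A monopolist hires until marginal revenue product equals the wage: MR·MP_N = w.
(57 − 9N)·9 = 270, so N = 3.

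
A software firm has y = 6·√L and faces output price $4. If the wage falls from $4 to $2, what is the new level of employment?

L* = 36

From P·MP_L = w with MP_L = 3·L^(-1/2), the labor demand is L(w) = (12/w)^(2).
At w = 4: L = 9. At w = 2: L = 36.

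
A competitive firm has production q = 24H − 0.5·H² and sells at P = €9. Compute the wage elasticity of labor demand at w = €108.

From P·MP_H = w with MP_H = 24 − H, labor demand is H(w) = 24 − w/9.
dH/dw = −1/(9) = -1/9.
At w = 108, H = 12, so ε = (dH/dw)·(w/H) = (-1/9)·(108/12) = -1.

ε = -1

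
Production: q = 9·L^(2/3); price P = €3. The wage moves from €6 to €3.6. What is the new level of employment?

From P·MP_L = w with MP_L = 6·L^(-1/3), the labor demand is L(w) = (18/w)^(3).
At w = 6: L = 27. At w = 3.6: L = 125.

L* = 125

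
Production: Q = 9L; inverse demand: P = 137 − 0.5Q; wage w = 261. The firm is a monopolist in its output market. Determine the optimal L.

L* = 12

Marginal revenue from the inverse demand is MR = 137 − Q.
The marginal product is MP_L = 9.
A monopolist hires until marginal revenue product equals the wage: MR·MP_L = w.
(137 − 9L)·9 = 261, so L = 12.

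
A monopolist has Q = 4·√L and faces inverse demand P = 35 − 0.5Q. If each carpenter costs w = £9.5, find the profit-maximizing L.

L* = 16

Marginal revenue from the inverse demand is MR = 35 − Q.
The marginal product is MP_L = 2·L^(-1/2).
A monopolist hires until marginal revenue product equals the wage: MR·MP_L = w.
At L, Q = 4·√L. Substituting and solving: (35 − 4·√L)·2·L^(-1/2) = 9.5 gives L = 16.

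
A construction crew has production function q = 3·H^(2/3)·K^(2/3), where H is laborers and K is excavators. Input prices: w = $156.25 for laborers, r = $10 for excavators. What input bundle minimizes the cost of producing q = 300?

H* = 8, K* = 125

Cost minimization requires the marginal rate of technical substitution to equal the input-price ratio: MP_H/MP_K = w/r.
Here MP_H/MP_K = (2/3)·(K/H)/(2/3) = (K/H). Setting this equal to 156.25/10 = 15.625 gives K = 15.625H.
Substituting into q = 300: 3·H^(2/3)·(15.625H)^(2/3) = 300.
Solving, H = 8 and K = 125.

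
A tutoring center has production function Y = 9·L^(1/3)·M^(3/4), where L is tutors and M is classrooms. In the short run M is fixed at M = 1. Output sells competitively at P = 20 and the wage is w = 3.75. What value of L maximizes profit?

L* = 64

With M = 1, MP_L = (1/3)·9·L^(-2/3)·1^(3/4) = 3·L^(-2/3).
Profit maximization for a price taker requires P·MP_L = w: 20·3·L^(-2/3) = 3.75.
So L^(-2/3) = 0.0625, which gives L = 64.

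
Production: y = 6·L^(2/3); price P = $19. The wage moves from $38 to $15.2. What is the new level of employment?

L* = 125

From P·MP_L = w with MP_L = 4·L^(-1/3), the labor demand is L(w) = (76/w)^(3).
At w = 38: L = 8. At w = 15.2: L = 125.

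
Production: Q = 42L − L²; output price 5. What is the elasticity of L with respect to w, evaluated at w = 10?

ε = -0.05

From P·MP_L = w with MP_L = 42 − 2L, labor demand is L(w) = (42 − w/5)/2.
dL/dw = −1/(10) = -0.1.
At w = 10, L = 20, so ε = (dL/dw)·(w/L) = (-0.1)·(10/20) = -0.05.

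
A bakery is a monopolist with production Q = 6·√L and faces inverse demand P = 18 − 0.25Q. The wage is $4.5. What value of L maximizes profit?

L* = 16

Marginal revenue from the inverse demand is MR = 18 − 0.5Q.
The marginal product is MP_L = 3·L^(-1/2).
A monopolist hires until marginal revenue product equals the wage: MR·MP_L = w.
At L, Q = 6·√L. Substituting and solving: (18 − 3·√L)·3·L^(-1/2) = 4.5 gives L = 16.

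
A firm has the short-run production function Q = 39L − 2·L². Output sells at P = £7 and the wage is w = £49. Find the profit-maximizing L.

The marginal product of L is MP_L = 39 − 4L.
A price-taking firm hires until the value of the marginal product equals the wage: P·MP_L = w, so 7·(39 − 4L) = 49.
Then 39 − 4L = 7, giving L = 8.

L* = 8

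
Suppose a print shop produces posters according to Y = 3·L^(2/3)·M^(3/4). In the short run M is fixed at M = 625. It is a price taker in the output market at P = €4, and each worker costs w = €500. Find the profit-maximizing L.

With M = 625, MP_L = (2/3)·3·L^(-1/3)·625^(3/4) = 250·L^(-1/3).
Profit maximization for a price taker requires P·MP_L = w: 4·250·L^(-1/3) = 500.
So L^(-1/3) = 0.5, which gives L = 8.

L* = 8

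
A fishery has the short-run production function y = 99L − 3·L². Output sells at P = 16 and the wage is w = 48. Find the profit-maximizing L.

L* = 16

The marginal product of L is MP_L = 99 − 6L.
A price-taking firm hires until the value of the marginal product equals the wage: P·MP_L = w, so 16·(99 − 6L) = 48.
Then 99 − 6L = 3, giving L = 16.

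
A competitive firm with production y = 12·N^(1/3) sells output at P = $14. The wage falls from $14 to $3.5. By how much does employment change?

ΔN = 56

From P·MP_N = w with MP_N = 4·N^(-2/3), the labor demand is N(w) = (56/w)^(3/2).
At w = 14: N = 8. At w = 3.5: N = 64.
ΔN = 64 − 8 = 56.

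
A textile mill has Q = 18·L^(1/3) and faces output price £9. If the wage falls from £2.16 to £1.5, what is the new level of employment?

From P·MP_L = w with MP_L = 6·L^(-2/3), the labor demand is L(w) = (54/w)^(3/2).
At w = 2.16: L = 125. At w = 1.5: L = 216.

L* = 216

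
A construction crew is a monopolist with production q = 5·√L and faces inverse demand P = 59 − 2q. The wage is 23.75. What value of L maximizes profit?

Marginal revenue from the inverse demand is MR = 59 − 4q.
The marginal product is MP_L = 2.5·L^(-1/2).
A monopolist hires until marginal revenue product equals the wage: MR·MP_L = w.
At L, q = 5·√L. Substituting and solving: (59 − 20·√L)·2.5·L^(-1/2) = 23.75 gives L = 4.

L* = 4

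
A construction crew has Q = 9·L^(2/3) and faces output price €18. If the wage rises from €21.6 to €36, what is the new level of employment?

From P·MP_L = w with MP_L = 6·L^(-1/3), the labor demand is L(w) = (108/w)^(3).
At w = 21.6: L = 125. At w = 36: L = 27.

L* = 27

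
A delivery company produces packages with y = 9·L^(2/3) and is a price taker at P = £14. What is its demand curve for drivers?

MP_L = (2/3)·9·L^(-1/3) = 6·L^(-1/3).
Setting P·MP_L = w: 84·L^(-1/3) = w.
Solving for L: L^(-1/3) = w/84, so L = (84/w)^(3).

L(w) = 592704/w³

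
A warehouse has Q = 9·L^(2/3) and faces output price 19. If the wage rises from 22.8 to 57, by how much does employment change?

From P·MP_L = w with MP_L = 6·L^(-1/3), the labor demand is L(w) = (114/w)^(3).
At w = 22.8: L = 125. At w = 57: L = 8.
ΔL = 8 − 125 = -117.

ΔL = -117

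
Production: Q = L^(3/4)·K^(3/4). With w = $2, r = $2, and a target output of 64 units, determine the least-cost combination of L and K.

L* = 16, K* = 16

Cost minimization requires the marginal rate of technical substitution to equal the input-price ratio: MP_L/MP_K = w/r.
Here MP_L/MP_K = (3/4)·(K/L)/(3/4) = (K/L). Setting this equal to 2/2 = 1 gives K = L.
Substituting into Q = 64: L^(3/4)·(L)^(3/4) = 64.
Solving, L = 16 and K = 16.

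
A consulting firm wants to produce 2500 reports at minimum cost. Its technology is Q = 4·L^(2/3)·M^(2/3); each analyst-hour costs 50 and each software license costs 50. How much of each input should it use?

L* = 125, M* = 125

Cost minimization requires the marginal rate of technical substitution to equal the input-price ratio: MP_L/MP_M = w/r.
Here MP_L/MP_M = (2/3)·(M/L)/(2/3) = (M/L). Setting this equal to 50/50 = 1 gives M = L.
Substituting into Q = 2500: 4·L^(2/3)·(L)^(2/3) = 2500.
Solving, L = 125 and M = 125.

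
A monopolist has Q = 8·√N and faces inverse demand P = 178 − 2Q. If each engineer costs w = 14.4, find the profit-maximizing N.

Marginal revenue from the inverse demand is MR = 178 − 4Q.
The marginal product is MP_N = 4·N^(-1/2).
A monopolist hires until marginal revenue product equals the wage: MR·MP_N = w.
At N, Q = 8·√N. Substituting and solving: (178 − 32·√N)·4·N^(-1/2) = 14.4 gives N = 25.

N* = 25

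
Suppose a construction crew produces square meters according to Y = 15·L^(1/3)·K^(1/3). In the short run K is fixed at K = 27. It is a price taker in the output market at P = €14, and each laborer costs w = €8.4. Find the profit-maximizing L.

With K = 27, MP_L = (1/3)·15·L^(-2/3)·27^(1/3) = 15·L^(-2/3).
Profit maximization for a price taker requires P·MP_L = w: 14·15·L^(-2/3) = 8.4.
So L^(-2/3) = 0.04, which gives L = 125.

L* = 125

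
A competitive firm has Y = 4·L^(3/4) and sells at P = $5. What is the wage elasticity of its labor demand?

MP_L = (3/4)·4·L^(-1/4), so P·MP_L = w gives 15·L^(-1/4) = w.
Solving, L(w) = (15/w)^(4). This is a constant-elasticity form: L ∝ w^(−4), so ε = −4.

ε = -4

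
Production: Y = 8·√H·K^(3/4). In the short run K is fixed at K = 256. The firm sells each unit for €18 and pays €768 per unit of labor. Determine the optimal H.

With K = 256, MP_H = (1/2)·8·H^(-1/2)·256^(3/4) = 256·H^(-1/2).
Profit maximization for a price taker requires P·MP_H = w: 18·256·H^(-1/2) = 768.
So H^(-1/2) = 1/6, which gives H = 36.

H* = 36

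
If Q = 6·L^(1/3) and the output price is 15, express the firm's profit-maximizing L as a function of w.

L(w) = (30/w)^(3/2)

MP_L = (1/3)·6·L^(-2/3) = 2·L^(-2/3).
Setting P·MP_L = w: 30·L^(-2/3) = w.
Solving for L: L^(-2/3) = w/30, so L = (30/w)^(3/2).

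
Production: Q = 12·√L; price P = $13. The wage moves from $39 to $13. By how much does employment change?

ΔL = 32

From P·MP_L = w with MP_L = 6·L^(-1/2), the labor demand is L(w) = (78/w)^(2).
At w = 39: L = 4. At w = 13: L = 36.
ΔL = 36 − 4 = 32.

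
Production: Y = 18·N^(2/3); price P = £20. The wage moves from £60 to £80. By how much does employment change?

ΔN = -37

From P·MP_N = w with MP_N = 12·N^(-1/3), the labor demand is N(w) = (240/w)^(3).
At w = 60: N = 64. At w = 80: N = 27.
ΔN = 27 − 64 = -37.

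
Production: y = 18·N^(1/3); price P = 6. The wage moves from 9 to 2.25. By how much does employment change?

From P·MP_N = w with MP_N = 6·N^(-2/3), the labor demand is N(w) = (36/w)^(3/2).
At w = 9: N = 8. At w = 2.25: N = 64.
ΔN = 64 − 8 = 56.

ΔN = 56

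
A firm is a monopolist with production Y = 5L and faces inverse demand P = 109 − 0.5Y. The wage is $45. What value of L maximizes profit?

L* = 20

Marginal revenue from the inverse demand is MR = 109 − Y.
The marginal product is MP_L = 5.
A monopolist hires until marginal revenue product equals the wage: MR·MP_L = w.
(109 − 5L)·5 = 45, so L = 20.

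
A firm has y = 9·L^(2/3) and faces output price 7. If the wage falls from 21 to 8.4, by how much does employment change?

From P·MP_L = w with MP_L = 6·L^(-1/3), the labor demand is L(w) = (42/w)^(3).
At w = 21: L = 8. At w = 8.4: L = 125.
ΔL = 125 − 8 = 117.

ΔL = 117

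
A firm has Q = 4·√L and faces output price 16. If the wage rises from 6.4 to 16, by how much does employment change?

ΔL = -21

From P·MP_L = w with MP_L = 2·L^(-1/2), the labor demand is L(w) = (32/w)^(2).
At w = 6.4: L = 25. At w = 16: L = 4.
ΔL = 4 − 25 = -21.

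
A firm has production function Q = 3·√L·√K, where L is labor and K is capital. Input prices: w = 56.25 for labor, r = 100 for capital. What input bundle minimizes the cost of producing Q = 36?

Cost minimization requires the marginal rate of technical substitution to equal the input-price ratio: MP_L/MP_K = w/r.
Here MP_L/MP_K = (1/2)·(K/L)/(1/2) = (K/L). Setting this equal to 56.25/100 = 0.5625 gives K = 0.5625L.
Substituting into Q = 36: 3·L^(1/2)·(0.5625L)^(1/2) = 36.
Solving, L = 16 and K = 9.

L* = 16, K* = 9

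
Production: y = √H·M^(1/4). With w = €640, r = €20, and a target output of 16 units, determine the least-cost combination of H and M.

Cost minimization requires the marginal rate of technical substitution to equal the input-price ratio: MP_H/MP_M = w/r.
Here MP_H/MP_M = (1/2)·(M/H)/(1/4) = 2·(M/H). Setting this equal to 640/20 = 32 gives M = 16H.
Substituting into y = 16: H^(1/2)·(16H)^(1/4) = 16.
Solving, H = 16 and M = 256.

H* = 16, M* = 256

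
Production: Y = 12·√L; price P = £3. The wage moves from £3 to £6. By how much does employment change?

From P·MP_L = w with MP_L = 6·L^(-1/2), the labor demand is L(w) = (18/w)^(2).
At w = 3: L = 36. At w = 6: L = 9.
ΔL = 9 − 36 = -27.

ΔL = -27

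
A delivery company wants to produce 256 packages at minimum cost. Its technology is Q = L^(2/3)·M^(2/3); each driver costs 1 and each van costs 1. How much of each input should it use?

L* = 64, M* = 64

Cost minimization requires the marginal rate of technical substitution to equal the input-price ratio: MP_L/MP_M = w/r.
Here MP_L/MP_M = (2/3)·(M/L)/(2/3) = (M/L). Setting this equal to 1/1 = 1 gives M = L.
Substituting into Q = 256: L^(2/3)·(L)^(2/3) = 256.
Solving, L = 64 and M = 64.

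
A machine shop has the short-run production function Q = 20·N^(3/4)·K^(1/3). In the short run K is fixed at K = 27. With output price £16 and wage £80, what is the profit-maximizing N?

N* = 6561

With K = 27, MP_N = (3/4)·20·N^(-1/4)·27^(1/3) = 45·N^(-1/4).
Profit maximization for a price taker requires P·MP_N = w: 16·45·N^(-1/4) = 80.
So N^(-1/4) = 1/9, which gives N = 6561.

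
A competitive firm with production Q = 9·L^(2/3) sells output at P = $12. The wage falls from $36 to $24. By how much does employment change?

From P·MP_L = w with MP_L = 6·L^(-1/3), the labor demand is L(w) = (72/w)^(3).
At w = 36: L = 8. At w = 24: L = 27.
ΔL = 27 − 8 = 19.

ΔL = 19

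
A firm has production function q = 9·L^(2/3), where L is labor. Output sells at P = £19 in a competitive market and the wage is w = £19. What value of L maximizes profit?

L* = 216

MP_L = (2/3)·9·L^(-1/3) = 6·L^(-1/3).
Profit maximization for a price taker requires P·MP_L = w: 19·6·L^(-1/3) = 19.
So L^(-1/3) = 1/6, which gives L = 216.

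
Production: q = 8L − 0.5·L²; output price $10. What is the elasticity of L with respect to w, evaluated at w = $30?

ε = -0.6

From P·MP_L = w with MP_L = 8 − L, labor demand is L(w) = 8 − w/10.
dL/dw = −1/(10) = -0.1.
At w = 30, L = 5, so ε = (dL/dw)·(w/L) = (-0.1)·(30/5) = -0.6.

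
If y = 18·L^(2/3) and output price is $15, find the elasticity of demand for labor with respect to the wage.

ε = -3

MP_L = (2/3)·18·L^(-1/3), so P·MP_L = w gives 180·L^(-1/3) = w.
Solving, L(w) = (180/w)^(3). This is a constant-elasticity form: L ∝ w^(−3), so ε = −3.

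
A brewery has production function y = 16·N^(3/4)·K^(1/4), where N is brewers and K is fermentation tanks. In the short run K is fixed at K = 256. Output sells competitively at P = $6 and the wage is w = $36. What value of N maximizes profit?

N* = 4096

With K = 256, MP_N = (3/4)·16·N^(-1/4)·256^(1/4) = 48·N^(-1/4).
Profit maximization for a price taker requires P·MP_N = w: 6·48·N^(-1/4) = 36.
So N^(-1/4) = 0.125, which gives N = 4096.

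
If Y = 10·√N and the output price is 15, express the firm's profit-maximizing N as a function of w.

N(w) = 5625/w²

MP_N = (1/2)·10·N^(-1/2) = 5·N^(-1/2).
Setting P·MP_N = w: 75·N^(-1/2) = w.
Solving for N: N^(-1/2) = w/75, so N = (75/w)^(2).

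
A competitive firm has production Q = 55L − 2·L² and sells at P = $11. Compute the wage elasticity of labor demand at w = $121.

From P·MP_L = w with MP_L = 55 − 4L, labor demand is L(w) = (55 − w/11)/4.
dL/dw = −1/(44) = -1/44.
At w = 121, L = 11, so ε = (dL/dw)·(w/L) = (-1/44)·(121/11) = -0.25.

ε = -0.25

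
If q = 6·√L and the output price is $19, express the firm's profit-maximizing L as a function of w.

MP_L = (1/2)·6·L^(-1/2) = 3·L^(-1/2).
Setting P·MP_L = w: 57·L^(-1/2) = w.
Solving for L: L^(-1/2) = w/57, so L = (57/w)^(2).

L(w) = 3249/w²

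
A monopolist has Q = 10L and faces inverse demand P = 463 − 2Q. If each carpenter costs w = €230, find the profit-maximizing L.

L* = 11

Marginal revenue from the inverse demand is MR = 463 − 4Q.
The marginal product is MP_L = 10.
A monopolist hires until marginal revenue product equals the wage: MR·MP_L = w.
(463 − 40L)·10 = 230, so L = 11.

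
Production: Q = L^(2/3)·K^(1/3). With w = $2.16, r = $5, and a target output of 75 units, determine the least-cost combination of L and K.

L* = 125, K* = 27

Cost minimization requires the marginal rate of technical substitution to equal the input-price ratio: MP_L/MP_K = w/r.
Here MP_L/MP_K = (2/3)·(K/L)/(1/3) = 2·(K/L). Setting this equal to 2.16/5 = 0.432 gives K = 0.216L.
Substituting into Q = 75: L^(2/3)·(0.216L)^(1/3) = 75.
Solving, L = 125 and K = 27.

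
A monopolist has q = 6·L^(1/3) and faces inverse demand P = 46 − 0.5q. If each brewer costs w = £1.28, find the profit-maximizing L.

L* = 125

Marginal revenue from the inverse demand is MR = 46 − q.
The marginal product is MP_L = 2·L^(-2/3).
A monopolist hires until marginal revenue product equals the wage: MR·MP_L = w.
At L, q = 6·L^(1/3). Substituting and solving: (46 − 6·L^(1/3))·2·L^(-2/3) = 1.28 gives L = 125.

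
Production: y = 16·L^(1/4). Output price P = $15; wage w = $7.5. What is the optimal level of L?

L* = 16

MP_L = (1/4)·16·L^(-3/4) = 4·L^(-3/4).
Profit maximization for a price taker requires P·MP_L = w: 15·4·L^(-3/4) = 7.5.
So L^(-3/4) = 0.125, which gives L = 16.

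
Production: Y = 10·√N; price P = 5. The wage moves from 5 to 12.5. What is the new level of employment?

N* = 4

From P·MP_N = w with MP_N = 5·N^(-1/2), the labor demand is N(w) = (25/w)^(2).
At w = 5: N = 25. At w = 12.5: N = 4.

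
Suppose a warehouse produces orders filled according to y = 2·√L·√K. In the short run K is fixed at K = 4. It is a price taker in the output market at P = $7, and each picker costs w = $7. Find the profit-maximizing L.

L* = 4

With K = 4, MP_L = (1/2)·2·L^(-1/2)·4^(1/2) = 2·L^(-1/2).
Profit maximization for a price taker requires P·MP_L = w: 7·2·L^(-1/2) = 7.
So L^(-1/2) = 0.5, which gives L = 4.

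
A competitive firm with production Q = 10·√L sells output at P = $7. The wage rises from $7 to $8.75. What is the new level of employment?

From P·MP_L = w with MP_L = 5·L^(-1/2), the labor demand is L(w) = (35/w)^(2).
At w = 7: L = 25. At w = 8.75: L = 16.

L* = 16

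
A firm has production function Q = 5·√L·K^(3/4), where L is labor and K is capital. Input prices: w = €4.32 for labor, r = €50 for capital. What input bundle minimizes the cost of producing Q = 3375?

Cost minimization requires the marginal rate of technical substitution to equal the input-price ratio: MP_L/MP_K = w/r.
Here MP_L/MP_K = (1/2)·(K/L)/(3/4) = (2/3)·(K/L). Setting this equal to 4.32/50 = 0.0864 gives K = 0.1296L.
Substituting into Q = 3375: 5·L^(1/2)·(0.1296L)^(3/4) = 3375.
Solving, L = 625 and K = 81.

L* = 625, K* = 81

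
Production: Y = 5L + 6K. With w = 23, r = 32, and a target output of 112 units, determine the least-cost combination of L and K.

The inputs are perfect substitutes, so the firm uses whichever has the lower cost per unit of output.
Cost per unit of output via L is w/5 = 4.6; via K it is r/6 = 16/3. L is cheaper.
Producing Y = 112 with L alone: L = 22.4, K = 0.

L* = 22.4, K* = 0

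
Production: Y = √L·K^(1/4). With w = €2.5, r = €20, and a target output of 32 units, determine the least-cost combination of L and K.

Cost minimization requires the marginal rate of technical substitution to equal the input-price ratio: MP_L/MP_K = w/r.
Here MP_L/MP_K = (1/2)·(K/L)/(1/4) = 2·(K/L). Setting this equal to 2.5/20 = 0.125 gives K = 0.0625L.
Substituting into Y = 32: L^(1/2)·(0.0625L)^(1/4) = 32.
Solving, L = 256 and K = 16.

L* = 256, K* = 16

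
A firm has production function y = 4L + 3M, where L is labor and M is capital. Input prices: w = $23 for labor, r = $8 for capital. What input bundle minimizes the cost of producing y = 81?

L* = 0, M* = 27

The inputs are perfect substitutes, so the firm uses whichever has the lower cost per unit of output.
Cost per unit of output via L is w/4 = 5.75; via M it is r/3 = 8/3. M is cheaper.
Producing y = 81 with M alone: L = 0, M = 27.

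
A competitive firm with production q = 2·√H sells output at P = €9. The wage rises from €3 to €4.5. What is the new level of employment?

H* = 4

From P·MP_H = w with MP_H = H^(-1/2), the labor demand is H(w) = (9/w)^(2).
At w = 3: H = 9. At w = 4.5: H = 4.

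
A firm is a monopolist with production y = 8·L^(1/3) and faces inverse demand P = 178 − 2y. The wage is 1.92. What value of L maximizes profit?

Marginal revenue from the inverse demand is MR = 178 − 4y.
The marginal product is MP_L = (8/3)·L^(-2/3).
A monopolist hires until marginal revenue product equals the wage: MR·MP_L = w.
At L, y = 8·L^(1/3). Substituting and solving: (178 − 32·L^(1/3))·(8/3)·L^(-2/3) = 1.92 gives L = 125.

L* = 125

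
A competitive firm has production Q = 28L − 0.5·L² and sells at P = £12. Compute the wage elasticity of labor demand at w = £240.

From P·MP_L = w with MP_L = 28 − L, labor demand is L(w) = 28 − w/12.
dL/dw = −1/(12) = -1/12.
At w = 240, L = 8, so ε = (dL/dw)·(w/L) = (-1/12)·(240/8) = -2.5.

ε = -2.5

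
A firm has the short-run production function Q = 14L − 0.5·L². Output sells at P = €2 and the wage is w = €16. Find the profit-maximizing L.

The marginal product of L is MP_L = 14 − L.
A price-taking firm hires until the value of the marginal product equals the wage: P·MP_L = w, so 2·(14 − L) = 16.
Then 14 − L = 8, giving L = 6.

L* = 6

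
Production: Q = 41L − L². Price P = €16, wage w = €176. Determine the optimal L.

L* = 15

The marginal product of L is MP_L = 41 − 2L.
A price-taking firm hires until the value of the marginal product equals the wage: P·MP_L = w, so 16·(41 − 2L) = 176.
Then 41 − 2L = 11, giving L = 15.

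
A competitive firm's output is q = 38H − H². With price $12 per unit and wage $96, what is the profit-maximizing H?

The marginal product of H is MP_H = 38 − 2H.
A price-taking firm hires until the value of the marginal product equals the wage: P·MP_H = w, so 12·(38 − 2H) = 96.
Then 38 − 2H = 8, giving H = 15.

H* = 15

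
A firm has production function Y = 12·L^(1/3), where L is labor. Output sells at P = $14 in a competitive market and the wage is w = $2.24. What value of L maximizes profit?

L* = 125

MP_L = (1/3)·12·L^(-2/3) = 4·L^(-2/3).
Profit maximization for a price taker requires P·MP_L = w: 14·4·L^(-2/3) = 2.24.
So L^(-2/3) = 0.04, which gives L = 125.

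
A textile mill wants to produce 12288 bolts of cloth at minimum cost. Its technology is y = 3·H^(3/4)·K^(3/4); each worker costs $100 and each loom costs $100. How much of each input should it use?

Cost minimization requires the marginal rate of technical substitution to equal the input-price ratio: MP_H/MP_K = w/r.
Here MP_H/MP_K = (3/4)·(K/H)/(3/4) = (K/H). Setting this equal to 100/100 = 1 gives K = H.
Substituting into y = 12288: 3·H^(3/4)·(H)^(3/4) = 12288.
Solving, H = 256 and K = 256.

H* = 256, K* = 256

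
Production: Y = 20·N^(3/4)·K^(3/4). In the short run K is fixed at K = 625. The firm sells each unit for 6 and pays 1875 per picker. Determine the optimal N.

N* = 1296

With K = 625, MP_N = (3/4)·20·N^(-1/4)·625^(3/4) = 1875·N^(-1/4).
Profit maximization for a price taker requires P·MP_N = w: 6·1875·N^(-1/4) = 1875.
So N^(-1/4) = 1/6, which gives N = 1296.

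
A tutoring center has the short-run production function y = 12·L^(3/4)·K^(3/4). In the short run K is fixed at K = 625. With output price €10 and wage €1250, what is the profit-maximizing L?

L* = 6561

With K = 625, MP_L = (3/4)·12·L^(-1/4)·625^(3/4) = 1125·L^(-1/4).
Profit maximization for a price taker requires P·MP_L = w: 10·1125·L^(-1/4) = 1250.
So L^(-1/4) = 1/9, which gives L = 6561.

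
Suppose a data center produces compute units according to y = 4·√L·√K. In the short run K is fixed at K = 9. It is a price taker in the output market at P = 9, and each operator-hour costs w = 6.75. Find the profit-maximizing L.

L* = 64

With K = 9, MP_L = (1/2)·4·L^(-1/2)·9^(1/2) = 6·L^(-1/2).
Profit maximization for a price taker requires P·MP_L = w: 9·6·L^(-1/2) = 6.75.
So L^(-1/2) = 0.125, which gives L = 64.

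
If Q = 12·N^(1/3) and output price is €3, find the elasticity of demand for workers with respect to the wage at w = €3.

MP_N = (1/3)·12·N^(-2/3), so P·MP_N = w gives 12·N^(-2/3) = w.
Solving, N(w) = (12/w)^(3/2). This is a constant-elasticity form: N ∝ w^(−3/2), so ε = −3/2.

ε = -1.5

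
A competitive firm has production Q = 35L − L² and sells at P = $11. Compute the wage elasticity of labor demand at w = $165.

From P·MP_L = w with MP_L = 35 − 2L, labor demand is L(w) = (35 − w/11)/2.
dL/dw = −1/(22) = -1/22.
At w = 165, L = 10, so ε = (dL/dw)·(w/L) = (-1/22)·(165/10) = -0.75.

ε = -0.75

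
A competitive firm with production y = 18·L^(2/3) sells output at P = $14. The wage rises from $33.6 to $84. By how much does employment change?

ΔL = -117

From P·MP_L = w with MP_L = 12·L^(-1/3), the labor demand is L(w) = (168/w)^(3).
At w = 33.6: L = 125. At w = 84: L = 8.
ΔL = 8 − 125 = -117.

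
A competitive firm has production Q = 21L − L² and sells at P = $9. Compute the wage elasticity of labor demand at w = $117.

ε = -1.625

From P·MP_L = w with MP_L = 21 − 2L, labor demand is L(w) = (21 − w/9)/2.
dL/dw = −1/(18) = -1/18.
At w = 117, L = 4, so ε = (dL/dw)·(w/L) = (-1/18)·(117/4) = -1.625.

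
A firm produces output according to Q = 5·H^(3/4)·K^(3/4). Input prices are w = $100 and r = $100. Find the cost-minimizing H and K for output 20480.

H* = 256, K* = 256

Cost minimization requires the marginal rate of technical substitution to equal the input-price ratio: MP_H/MP_K = w/r.
Here MP_H/MP_K = (3/4)·(K/H)/(3/4) = (K/H). Setting this equal to 100/100 = 1 gives K = H.
Substituting into Q = 20480: 5·H^(3/4)·(H)^(3/4) = 20480.
Solving, H = 256 and K = 256.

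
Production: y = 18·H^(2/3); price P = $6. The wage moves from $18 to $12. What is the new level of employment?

From P·MP_H = w with MP_H = 12·H^(-1/3), the labor demand is H(w) = (72/w)^(3).
At w = 18: H = 64. At w = 12: H = 216.

H* = 216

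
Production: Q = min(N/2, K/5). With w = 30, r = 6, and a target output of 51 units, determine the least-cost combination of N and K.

With a fixed-proportions technology, the cost-minimizing bundle uses no slack in either input: N/2 = K/5 = Q.
So N = 2·51 = 102 and K = 5·51 = 255.

N* = 102, K* = 255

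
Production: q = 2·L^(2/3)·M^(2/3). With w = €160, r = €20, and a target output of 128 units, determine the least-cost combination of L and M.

Cost minimization requires the marginal rate of technical substitution to equal the input-price ratio: MP_L/MP_M = w/r.
Here MP_L/MP_M = (2/3)·(M/L)/(2/3) = (M/L). Setting this equal to 160/20 = 8 gives M = 8L.
Substituting into q = 128: 2·L^(2/3)·(8L)^(2/3) = 128.
Solving, L = 8 and M = 64.

L* = 8, M* = 64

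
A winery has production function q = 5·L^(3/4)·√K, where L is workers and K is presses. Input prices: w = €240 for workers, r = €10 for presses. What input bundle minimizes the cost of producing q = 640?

Cost minimization requires the marginal rate of technical substitution to equal the input-price ratio: MP_L/MP_K = w/r.
Here MP_L/MP_K = (3/4)·(K/L)/(1/2) = 1.5·(K/L). Setting this equal to 240/10 = 24 gives K = 16L.
Substituting into q = 640: 5·L^(3/4)·(16L)^(1/2) = 640.
Solving, L = 16 and K = 256.

L* = 16, K* = 256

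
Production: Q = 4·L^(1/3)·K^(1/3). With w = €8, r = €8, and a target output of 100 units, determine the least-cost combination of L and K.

L* = 125, K* = 125

Cost minimization requires the marginal rate of technical substitution to equal the input-price ratio: MP_L/MP_K = w/r.
Here MP_L/MP_K = (1/3)·(K/L)/(1/3) = (K/L). Setting this equal to 8/8 = 1 gives K = L.
Substituting into Q = 100: 4·L^(1/3)·(L)^(1/3) = 100.
Solving, L = 125 and K = 125.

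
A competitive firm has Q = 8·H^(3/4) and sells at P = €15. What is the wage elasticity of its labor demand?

MP_H = (3/4)·8·H^(-1/4), so P·MP_H = w gives 90·H^(-1/4) = w.
Solving, H(w) = (90/w)^(4). This is a constant-elasticity form: H ∝ w^(−4), so ε = −4.

ε = -4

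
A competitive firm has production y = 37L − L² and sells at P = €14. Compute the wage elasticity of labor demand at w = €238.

From P·MP_L = w with MP_L = 37 − 2L, labor demand is L(w) = (37 − w/14)/2.
dL/dw = −1/(28) = -1/28.
At w = 238, L = 10, so ε = (dL/dw)·(w/L) = (-1/28)·(238/10) = -0.85.

ε = -0.85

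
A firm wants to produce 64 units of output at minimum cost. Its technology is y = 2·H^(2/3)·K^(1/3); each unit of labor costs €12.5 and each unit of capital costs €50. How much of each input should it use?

Cost minimization requires the marginal rate of technical substitution to equal the input-price ratio: MP_H/MP_K = w/r.
Here MP_H/MP_K = (2/3)·(K/H)/(1/3) = 2·(K/H). Setting this equal to 12.5/50 = 0.25 gives K = 0.125H.
Substituting into y = 64: 2·H^(2/3)·(0.125H)^(1/3) = 64.
Solving, H = 64 and K = 8.

H* = 64, K* = 8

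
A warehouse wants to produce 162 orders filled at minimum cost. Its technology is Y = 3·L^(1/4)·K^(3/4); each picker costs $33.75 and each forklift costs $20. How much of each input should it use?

Cost minimization requires the marginal rate of technical substitution to equal the input-price ratio: MP_L/MP_K = w/r.
Here MP_L/MP_K = (1/4)·(K/L)/(3/4) = (1/3)·(K/L). Setting this equal to 33.75/20 = 1.6875 gives K = 5.0625L.
Substituting into Y = 162: 3·L^(1/4)·(5.0625L)^(3/4) = 162.
Solving, L = 16 and K = 81.

L* = 16, K* = 81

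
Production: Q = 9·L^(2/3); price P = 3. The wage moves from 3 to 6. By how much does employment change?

From P·MP_L = w with MP_L = 6·L^(-1/3), the labor demand is L(w) = (18/w)^(3).
At w = 3: L = 216. At w = 6: L = 27.
ΔL = 27 − 216 = -189.

ΔL = -189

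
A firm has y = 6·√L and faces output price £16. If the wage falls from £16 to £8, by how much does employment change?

ΔL = 27

From P·MP_L = w with MP_L = 3·L^(-1/2), the labor demand is L(w) = (48/w)^(2).
At w = 16: L = 9. At w = 8: L = 36.
ΔL = 36 − 9 = 27.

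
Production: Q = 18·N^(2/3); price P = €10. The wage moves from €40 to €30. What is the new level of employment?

From P·MP_N = w with MP_N = 12·N^(-1/3), the labor demand is N(w) = (120/w)^(3).
At w = 40: N = 27. At w = 30: N = 64.

N* = 64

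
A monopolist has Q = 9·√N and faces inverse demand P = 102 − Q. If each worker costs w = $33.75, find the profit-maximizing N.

Marginal revenue from the inverse demand is MR = 102 − 2Q.
The marginal product is MP_N = 4.5·N^(-1/2).
A monopolist hires until marginal revenue product equals the wage: MR·MP_N = w.
At N, Q = 9·√N. Substituting and solving: (102 − 18·√N)·4.5·N^(-1/2) = 33.75 gives N = 16.

N* = 16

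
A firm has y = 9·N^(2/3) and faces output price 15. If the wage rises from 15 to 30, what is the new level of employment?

N* = 27

From P·MP_N = w with MP_N = 6·N^(-1/3), the labor demand is N(w) = (90/w)^(3).
At w = 15: N = 216. At w = 30: N = 27.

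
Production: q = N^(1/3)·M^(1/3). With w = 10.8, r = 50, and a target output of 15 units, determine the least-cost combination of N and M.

Cost minimization requires the marginal rate of technical substitution to equal the input-price ratio: MP_N/MP_M = w/r.
Here MP_N/MP_M = (1/3)·(M/N)/(1/3) = (M/N). Setting this equal to 10.8/50 = 0.216 gives M = 0.216N.
Substituting into q = 15: N^(1/3)·(0.216N)^(1/3) = 15.
Solving, N = 125 and M = 27.

N* = 125, M* = 27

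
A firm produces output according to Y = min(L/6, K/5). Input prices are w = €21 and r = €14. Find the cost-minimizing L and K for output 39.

L* = 234, K* = 195

With a fixed-proportions technology, the cost-minimizing bundle uses no slack in either input: L/6 = K/5 = Y.
So L = 6·39 = 234 and K = 5·39 = 195.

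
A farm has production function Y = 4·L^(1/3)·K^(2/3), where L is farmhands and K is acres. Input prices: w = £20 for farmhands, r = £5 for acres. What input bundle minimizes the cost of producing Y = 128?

Cost minimization requires the marginal rate of technical substitution to equal the input-price ratio: MP_L/MP_K = w/r.
Here MP_L/MP_K = (1/3)·(K/L)/(2/3) = 0.5·(K/L). Setting this equal to 20/5 = 4 gives K = 8L.
Substituting into Y = 128: 4·L^(1/3)·(8L)^(2/3) = 128.
Solving, L = 8 and K = 64.

L* = 8, K* = 64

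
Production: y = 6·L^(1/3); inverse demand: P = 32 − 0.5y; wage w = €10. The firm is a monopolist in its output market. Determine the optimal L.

L* = 8

Marginal revenue from the inverse demand is MR = 32 − y.
The marginal product is MP_L = 2·L^(-2/3).
A monopolist hires until marginal revenue product equals the wage: MR·MP_L = w.
At L, y = 6·L^(1/3). Substituting and solving: (32 − 6·L^(1/3))·2·L^(-2/3) = 10 gives L = 8.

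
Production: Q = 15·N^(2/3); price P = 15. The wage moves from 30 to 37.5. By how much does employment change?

ΔN = -61

From P·MP_N = w with MP_N = 10·N^(-1/3), the labor demand is N(w) = (150/w)^(3).
At w = 30: N = 125. At w = 37.5: N = 64.
ΔN = 64 − 125 = -61.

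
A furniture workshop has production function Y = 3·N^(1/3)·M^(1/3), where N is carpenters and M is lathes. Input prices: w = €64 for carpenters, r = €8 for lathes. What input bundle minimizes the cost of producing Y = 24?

Cost minimization requires the marginal rate of technical substitution to equal the input-price ratio: MP_N/MP_M = w/r.
Here MP_N/MP_M = (1/3)·(M/N)/(1/3) = (M/N). Setting this equal to 64/8 = 8 gives M = 8N.
Substituting into Y = 24: 3·N^(1/3)·(8N)^(1/3) = 24.
Solving, N = 8 and M = 64.

N* = 8, M* = 64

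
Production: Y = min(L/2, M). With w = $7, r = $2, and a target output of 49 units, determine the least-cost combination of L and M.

With a fixed-proportions technology, the cost-minimizing bundle uses no slack in either input: L/2 = M = Y.
So L = 2·49 = 98 and M = 49.

L* = 98, M* = 49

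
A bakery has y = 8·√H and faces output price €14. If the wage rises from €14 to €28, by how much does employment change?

ΔH = -12

From P·MP_H = w with MP_H = 4·H^(-1/2), the labor demand is H(w) = (56/w)^(2).
At w = 14: H = 16. At w = 28: H = 4.
ΔH = 4 − 16 = -12.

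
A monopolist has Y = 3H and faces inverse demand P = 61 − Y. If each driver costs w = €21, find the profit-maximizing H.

H* = 9

Marginal revenue from the inverse demand is MR = 61 − 2Y.
The marginal product is MP_H = 3.
A monopolist hires until marginal revenue product equals the wage: MR·MP_H = w.
(61 − 6H)·3 = 21, so H = 9.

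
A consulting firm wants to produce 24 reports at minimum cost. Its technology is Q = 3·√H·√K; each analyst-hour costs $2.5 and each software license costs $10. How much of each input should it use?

Cost minimization requires the marginal rate of technical substitution to equal the input-price ratio: MP_H/MP_K = w/r.
Here MP_H/MP_K = (1/2)·(K/H)/(1/2) = (K/H). Setting this equal to 2.5/10 = 0.25 gives K = 0.25H.
Substituting into Q = 24: 3·H^(1/2)·(0.25H)^(1/2) = 24.
Solving, H = 16 and K = 4.

H* = 16, K* = 4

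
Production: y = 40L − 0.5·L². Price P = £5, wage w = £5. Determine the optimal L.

L* = 39

The marginal product of L is MP_L = 40 − L.
A price-taking firm hires until the value of the marginal product equals the wage: P·MP_L = w, so 5·(40 − L) = 5.
Then 40 − L = 1, giving L = 39.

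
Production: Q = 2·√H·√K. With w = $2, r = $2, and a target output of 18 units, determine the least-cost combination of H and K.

Cost minimization requires the marginal rate of technical substitution to equal the input-price ratio: MP_H/MP_K = w/r.
Here MP_H/MP_K = (1/2)·(K/H)/(1/2) = (K/H). Setting this equal to 2/2 = 1 gives K = H.
Substituting into Q = 18: 2·H^(1/2)·(H)^(1/2) = 18.
Solving, H = 9 and K = 9.

H* = 9, K* = 9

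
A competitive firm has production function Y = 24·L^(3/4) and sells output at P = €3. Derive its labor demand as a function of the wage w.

L(w) = 8503056/w^(4)

MP_L = (3/4)·24·L^(-1/4) = 18·L^(-1/4).
Setting P·MP_L = w: 54·L^(-1/4) = w.
Solving for L: L^(-1/4) = w/54, so L = (54/w)^(4).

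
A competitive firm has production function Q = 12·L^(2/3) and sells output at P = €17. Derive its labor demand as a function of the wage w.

L(w) = 2515456/w³

MP_L = (2/3)·12·L^(-1/3) = 8·L^(-1/3).
Setting P·MP_L = w: 136·L^(-1/3) = w.
Solving for L: L^(-1/3) = w/136, so L = (136/w)^(3).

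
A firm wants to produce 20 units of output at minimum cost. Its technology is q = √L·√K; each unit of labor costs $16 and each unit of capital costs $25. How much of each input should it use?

L* = 25, K* = 16

Cost minimization requires the marginal rate of technical substitution to equal the input-price ratio: MP_L/MP_K = w/r.
Here MP_L/MP_K = (1/2)·(K/L)/(1/2) = (K/L). Setting this equal to 16/25 = 0.64 gives K = 0.64L.
Substituting into q = 20: L^(1/2)·(0.64L)^(1/2) = 20.
Solving, L = 25 and K = 16.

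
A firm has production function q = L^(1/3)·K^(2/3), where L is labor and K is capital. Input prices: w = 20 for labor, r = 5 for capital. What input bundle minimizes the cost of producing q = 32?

L* = 8, K* = 64

Cost minimization requires the marginal rate of technical substitution to equal the input-price ratio: MP_L/MP_K = w/r.
Here MP_L/MP_K = (1/3)·(K/L)/(2/3) = 0.5·(K/L). Setting this equal to 20/5 = 4 gives K = 8L.
Substituting into q = 32: L^(1/3)·(8L)^(2/3) = 32.
Solving, L = 8 and K = 64.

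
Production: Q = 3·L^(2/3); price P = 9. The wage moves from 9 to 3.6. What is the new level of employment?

From P·MP_L = w with MP_L = 2·L^(-1/3), the labor demand is L(w) = (18/w)^(3).
At w = 9: L = 8. At w = 3.6: L = 125.

L* = 125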